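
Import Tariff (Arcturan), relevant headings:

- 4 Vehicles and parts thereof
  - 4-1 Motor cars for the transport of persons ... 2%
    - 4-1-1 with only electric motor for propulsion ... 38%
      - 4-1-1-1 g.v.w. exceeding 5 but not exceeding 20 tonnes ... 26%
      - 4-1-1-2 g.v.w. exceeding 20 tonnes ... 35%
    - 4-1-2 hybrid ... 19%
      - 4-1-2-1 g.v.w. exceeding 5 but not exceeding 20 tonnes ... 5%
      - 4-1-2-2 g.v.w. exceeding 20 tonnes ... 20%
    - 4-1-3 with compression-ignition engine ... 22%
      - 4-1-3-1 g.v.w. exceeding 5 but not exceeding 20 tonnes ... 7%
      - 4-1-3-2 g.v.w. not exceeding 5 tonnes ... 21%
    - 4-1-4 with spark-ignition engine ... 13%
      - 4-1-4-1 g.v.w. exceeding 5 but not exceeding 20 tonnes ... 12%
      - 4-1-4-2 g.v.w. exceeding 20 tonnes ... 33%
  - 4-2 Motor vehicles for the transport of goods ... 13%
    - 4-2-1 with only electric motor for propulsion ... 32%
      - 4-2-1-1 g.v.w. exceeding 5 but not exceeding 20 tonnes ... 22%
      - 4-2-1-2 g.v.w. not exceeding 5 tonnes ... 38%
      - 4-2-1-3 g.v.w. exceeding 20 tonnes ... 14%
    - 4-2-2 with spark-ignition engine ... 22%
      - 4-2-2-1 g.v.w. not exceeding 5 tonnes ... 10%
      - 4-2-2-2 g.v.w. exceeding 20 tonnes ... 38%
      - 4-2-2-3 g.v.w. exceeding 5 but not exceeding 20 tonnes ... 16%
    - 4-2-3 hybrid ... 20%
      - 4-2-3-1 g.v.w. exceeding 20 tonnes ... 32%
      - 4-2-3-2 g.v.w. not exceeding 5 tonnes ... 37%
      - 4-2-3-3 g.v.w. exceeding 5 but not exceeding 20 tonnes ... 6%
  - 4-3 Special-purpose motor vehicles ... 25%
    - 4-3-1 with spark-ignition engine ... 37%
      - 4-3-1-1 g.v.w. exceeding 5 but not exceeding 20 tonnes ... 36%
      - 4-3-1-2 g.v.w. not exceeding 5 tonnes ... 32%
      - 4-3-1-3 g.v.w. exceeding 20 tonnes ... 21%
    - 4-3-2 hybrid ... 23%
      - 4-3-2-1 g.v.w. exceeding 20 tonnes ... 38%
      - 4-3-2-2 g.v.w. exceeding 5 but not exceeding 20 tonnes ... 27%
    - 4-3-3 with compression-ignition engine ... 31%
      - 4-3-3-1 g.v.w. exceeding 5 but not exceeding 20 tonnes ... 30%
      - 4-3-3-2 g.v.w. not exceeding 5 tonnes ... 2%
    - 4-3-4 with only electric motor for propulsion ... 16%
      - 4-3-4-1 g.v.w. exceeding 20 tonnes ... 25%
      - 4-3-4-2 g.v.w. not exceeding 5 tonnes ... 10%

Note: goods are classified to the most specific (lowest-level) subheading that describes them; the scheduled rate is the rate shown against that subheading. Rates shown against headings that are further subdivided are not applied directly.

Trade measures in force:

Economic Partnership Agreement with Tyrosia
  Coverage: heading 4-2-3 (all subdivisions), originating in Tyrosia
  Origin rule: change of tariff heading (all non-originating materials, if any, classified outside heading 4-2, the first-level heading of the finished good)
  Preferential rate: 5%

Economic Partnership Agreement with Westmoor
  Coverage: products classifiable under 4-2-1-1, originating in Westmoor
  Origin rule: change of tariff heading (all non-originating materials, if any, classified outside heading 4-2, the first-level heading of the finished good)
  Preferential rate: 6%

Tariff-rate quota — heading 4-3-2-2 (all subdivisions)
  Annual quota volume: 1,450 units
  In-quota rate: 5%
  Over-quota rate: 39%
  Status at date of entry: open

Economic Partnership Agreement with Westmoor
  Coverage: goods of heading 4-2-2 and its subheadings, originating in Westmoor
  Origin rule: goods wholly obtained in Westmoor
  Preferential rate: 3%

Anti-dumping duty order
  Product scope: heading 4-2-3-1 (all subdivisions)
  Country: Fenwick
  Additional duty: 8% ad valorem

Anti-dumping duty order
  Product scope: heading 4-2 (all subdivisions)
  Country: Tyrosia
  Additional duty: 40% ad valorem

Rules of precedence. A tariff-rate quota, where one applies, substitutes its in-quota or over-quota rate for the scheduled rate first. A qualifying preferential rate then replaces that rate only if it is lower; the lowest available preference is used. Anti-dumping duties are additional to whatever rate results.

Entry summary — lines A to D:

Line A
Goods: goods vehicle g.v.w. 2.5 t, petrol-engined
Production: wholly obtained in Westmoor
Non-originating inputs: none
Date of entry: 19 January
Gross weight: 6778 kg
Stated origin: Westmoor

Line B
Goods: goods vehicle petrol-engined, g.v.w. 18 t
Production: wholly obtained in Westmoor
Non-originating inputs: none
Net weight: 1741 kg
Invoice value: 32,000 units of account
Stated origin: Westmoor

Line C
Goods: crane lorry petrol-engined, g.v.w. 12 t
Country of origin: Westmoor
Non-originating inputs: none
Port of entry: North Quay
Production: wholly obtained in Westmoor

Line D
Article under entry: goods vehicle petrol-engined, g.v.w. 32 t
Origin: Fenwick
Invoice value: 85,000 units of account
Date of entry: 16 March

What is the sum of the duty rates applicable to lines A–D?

Line A: goods vehicle → 4-2; petrol-engined → 4-2-2; g.v.w. 2.5 t → 4-2-2-1. Scheduled 10%. Westmoor agreement on 4-2-1-1: 4-2-2-1 not covered; Westmoor agreement on 4-2-2: wholly obtained → 3% available; preferential 3%. → 3%.
Line B: goods vehicle → 4-2; petrol-engined → 4-2-2; g.v.w. 18 t → 4-2-2-3. Scheduled 16%. Westmoor agreement on 4-2-1-1: 4-2-2-3 not covered; Westmoor agreement on 4-2-2: wholly obtained → 3% available; preferential 3%. → 3%.
Line C: crane lorry → 4-3; petrol-engined → 4-3-1; g.v.w. 12 t → 4-3-1-1. Scheduled 36%. Westmoor agreement on 4-2-1-1: 4-3-1-1 not covered; Westmoor agreement on 4-2-2: 4-3-1-1 not covered. → 36%.
Line D: goods vehicle → 4-2; petrol-engined → 4-2-2; g.v.w. 32 t → 4-2-2-2. Scheduled 38%. No special measure applies. → 38%.
Sum: 3% + 3% + 36% + 38% = 80%.

80%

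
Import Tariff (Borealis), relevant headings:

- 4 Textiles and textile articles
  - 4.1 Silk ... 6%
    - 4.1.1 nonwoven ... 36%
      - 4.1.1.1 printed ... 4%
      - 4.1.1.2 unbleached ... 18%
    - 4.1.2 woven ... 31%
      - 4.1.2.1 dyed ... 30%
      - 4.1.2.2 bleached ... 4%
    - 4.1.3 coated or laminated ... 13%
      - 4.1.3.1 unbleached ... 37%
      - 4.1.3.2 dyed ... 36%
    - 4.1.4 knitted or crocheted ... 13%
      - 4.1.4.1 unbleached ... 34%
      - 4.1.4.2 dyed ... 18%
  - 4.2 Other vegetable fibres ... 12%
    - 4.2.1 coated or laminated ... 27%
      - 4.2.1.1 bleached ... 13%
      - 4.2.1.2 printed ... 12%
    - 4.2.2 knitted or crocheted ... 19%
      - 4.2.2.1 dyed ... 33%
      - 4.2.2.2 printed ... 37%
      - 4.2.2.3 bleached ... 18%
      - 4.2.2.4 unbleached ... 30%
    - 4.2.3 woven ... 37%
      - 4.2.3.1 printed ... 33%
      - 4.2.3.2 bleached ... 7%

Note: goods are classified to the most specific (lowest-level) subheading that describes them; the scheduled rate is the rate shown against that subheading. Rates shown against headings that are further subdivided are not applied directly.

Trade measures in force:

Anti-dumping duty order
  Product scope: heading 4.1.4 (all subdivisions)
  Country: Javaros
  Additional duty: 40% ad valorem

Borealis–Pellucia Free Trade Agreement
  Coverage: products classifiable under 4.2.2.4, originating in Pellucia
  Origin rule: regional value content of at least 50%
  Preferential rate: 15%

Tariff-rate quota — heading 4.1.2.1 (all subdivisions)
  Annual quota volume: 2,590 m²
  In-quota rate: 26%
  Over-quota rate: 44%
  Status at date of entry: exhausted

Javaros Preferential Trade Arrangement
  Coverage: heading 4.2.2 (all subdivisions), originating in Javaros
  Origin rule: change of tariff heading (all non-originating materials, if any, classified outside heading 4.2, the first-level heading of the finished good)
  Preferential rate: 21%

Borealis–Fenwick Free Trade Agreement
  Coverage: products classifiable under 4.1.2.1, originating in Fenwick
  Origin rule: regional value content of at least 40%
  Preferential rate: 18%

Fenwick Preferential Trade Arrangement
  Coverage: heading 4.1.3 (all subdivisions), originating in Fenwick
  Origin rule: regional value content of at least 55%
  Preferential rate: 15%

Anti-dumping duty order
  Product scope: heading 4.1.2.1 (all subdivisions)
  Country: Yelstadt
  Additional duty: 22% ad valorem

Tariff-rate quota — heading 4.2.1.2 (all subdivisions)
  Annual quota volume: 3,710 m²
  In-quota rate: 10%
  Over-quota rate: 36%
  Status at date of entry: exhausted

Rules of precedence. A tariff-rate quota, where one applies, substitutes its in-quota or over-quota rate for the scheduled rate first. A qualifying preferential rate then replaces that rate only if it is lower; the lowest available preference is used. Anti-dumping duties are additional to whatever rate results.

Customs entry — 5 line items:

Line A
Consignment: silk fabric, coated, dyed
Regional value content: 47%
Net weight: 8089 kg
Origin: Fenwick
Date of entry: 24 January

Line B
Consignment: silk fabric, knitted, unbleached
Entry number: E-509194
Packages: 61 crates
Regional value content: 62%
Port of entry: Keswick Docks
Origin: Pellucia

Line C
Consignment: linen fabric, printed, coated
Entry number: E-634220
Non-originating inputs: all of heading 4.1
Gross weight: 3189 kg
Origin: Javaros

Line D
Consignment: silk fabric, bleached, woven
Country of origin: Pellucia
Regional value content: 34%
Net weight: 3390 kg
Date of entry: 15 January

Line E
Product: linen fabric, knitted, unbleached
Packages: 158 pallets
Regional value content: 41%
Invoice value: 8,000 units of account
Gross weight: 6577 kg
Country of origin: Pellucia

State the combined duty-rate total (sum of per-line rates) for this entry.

140%

Line A: silk → 4.1; coated → 4.1.3; dyed → 4.1.3.2. Scheduled 36%. Fenwick agreement on 4.1.2.1: 4.1.3.2 not covered; Fenwick agreement on 4.1.3: RVC < 55%. → 36%.
Line B: silk → 4.1; knitted → 4.1.4; unbleached → 4.1.4.1. Scheduled 34%. Pellucia agreement on 4.2.2.4: 4.1.4.1 not covered. → 34%.
Line C: linen → 4.2; coated → 4.2.1; printed → 4.2.1.2. Scheduled 12%. quota on 4.2.1.2 exhausted → over-quota 36%; Javaros agreement on 4.2.2: 4.2.1.2 not covered. → 36%.
Line D: silk → 4.1; woven → 4.1.2; bleached → 4.1.2.2. Scheduled 4%. Pellucia agreement on 4.2.2.4: 4.1.2.2 not covered. → 4%.
Line E: linen → 4.2; knitted → 4.2.2; unbleached → 4.2.2.4. Scheduled 30%. Pellucia agreement on 4.2.2.4: RVC < 50%. → 30%.
Sum: 36% + 34% + 36% + 4% + 30% = 140%.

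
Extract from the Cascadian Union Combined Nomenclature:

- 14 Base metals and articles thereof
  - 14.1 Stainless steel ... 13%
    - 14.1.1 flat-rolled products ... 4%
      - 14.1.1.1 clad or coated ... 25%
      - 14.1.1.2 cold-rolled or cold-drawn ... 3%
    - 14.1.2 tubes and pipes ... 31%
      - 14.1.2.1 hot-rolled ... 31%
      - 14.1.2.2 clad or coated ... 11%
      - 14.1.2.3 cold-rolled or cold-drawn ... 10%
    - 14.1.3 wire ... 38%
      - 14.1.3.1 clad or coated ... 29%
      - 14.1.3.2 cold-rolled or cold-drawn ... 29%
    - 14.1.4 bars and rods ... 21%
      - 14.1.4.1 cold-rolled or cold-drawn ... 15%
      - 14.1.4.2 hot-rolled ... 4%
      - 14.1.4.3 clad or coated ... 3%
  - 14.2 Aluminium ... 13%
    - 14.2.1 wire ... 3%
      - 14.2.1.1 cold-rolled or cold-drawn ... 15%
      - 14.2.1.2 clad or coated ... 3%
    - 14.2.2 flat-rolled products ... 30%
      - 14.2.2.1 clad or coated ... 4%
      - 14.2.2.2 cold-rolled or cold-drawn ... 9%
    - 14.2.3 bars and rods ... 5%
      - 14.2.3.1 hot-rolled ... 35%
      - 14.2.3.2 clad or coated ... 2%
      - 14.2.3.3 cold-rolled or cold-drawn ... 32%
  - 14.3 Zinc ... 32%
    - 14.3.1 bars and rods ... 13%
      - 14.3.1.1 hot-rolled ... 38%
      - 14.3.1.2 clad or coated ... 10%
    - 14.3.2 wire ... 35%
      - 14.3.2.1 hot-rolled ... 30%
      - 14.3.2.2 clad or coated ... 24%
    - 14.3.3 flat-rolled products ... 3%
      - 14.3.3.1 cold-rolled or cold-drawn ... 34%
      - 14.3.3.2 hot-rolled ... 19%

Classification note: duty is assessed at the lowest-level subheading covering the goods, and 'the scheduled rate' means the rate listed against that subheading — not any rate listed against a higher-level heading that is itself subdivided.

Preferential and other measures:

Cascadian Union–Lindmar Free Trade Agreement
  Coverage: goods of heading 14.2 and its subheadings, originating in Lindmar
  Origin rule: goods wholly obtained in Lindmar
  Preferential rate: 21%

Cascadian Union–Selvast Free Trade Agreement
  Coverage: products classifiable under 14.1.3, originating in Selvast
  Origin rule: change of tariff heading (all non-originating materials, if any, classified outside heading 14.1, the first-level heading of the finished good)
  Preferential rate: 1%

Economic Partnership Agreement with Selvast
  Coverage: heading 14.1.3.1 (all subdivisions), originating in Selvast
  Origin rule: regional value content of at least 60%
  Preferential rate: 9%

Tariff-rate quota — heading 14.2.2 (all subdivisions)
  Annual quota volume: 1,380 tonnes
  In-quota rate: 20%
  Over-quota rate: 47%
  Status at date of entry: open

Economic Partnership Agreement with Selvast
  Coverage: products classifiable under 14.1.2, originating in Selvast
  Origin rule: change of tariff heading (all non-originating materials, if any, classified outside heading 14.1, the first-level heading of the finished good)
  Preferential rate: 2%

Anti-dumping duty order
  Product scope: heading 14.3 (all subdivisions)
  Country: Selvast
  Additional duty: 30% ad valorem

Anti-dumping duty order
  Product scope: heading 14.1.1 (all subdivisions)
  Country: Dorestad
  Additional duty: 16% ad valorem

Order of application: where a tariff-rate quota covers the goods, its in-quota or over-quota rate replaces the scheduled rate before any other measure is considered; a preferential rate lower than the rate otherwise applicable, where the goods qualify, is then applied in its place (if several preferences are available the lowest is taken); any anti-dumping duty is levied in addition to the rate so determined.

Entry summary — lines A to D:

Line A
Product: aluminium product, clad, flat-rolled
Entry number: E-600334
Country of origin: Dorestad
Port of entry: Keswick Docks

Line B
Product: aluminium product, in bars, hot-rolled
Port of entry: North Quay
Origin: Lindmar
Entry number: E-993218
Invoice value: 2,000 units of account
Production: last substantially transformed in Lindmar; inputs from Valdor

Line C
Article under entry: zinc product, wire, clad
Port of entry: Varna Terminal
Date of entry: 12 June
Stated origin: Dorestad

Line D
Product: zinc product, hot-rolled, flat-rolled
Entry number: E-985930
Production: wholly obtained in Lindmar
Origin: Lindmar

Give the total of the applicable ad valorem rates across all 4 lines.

Line A: aluminium → 14.2; flat-rolled → 14.2.2; clad → 14.2.2.1. Scheduled 4%. quota on 14.2.2 open → in-quota 20%. → 20%.
Line B: aluminium → 14.2; in bars → 14.2.3; hot-rolled → 14.2.3.1. Scheduled 35%. Lindmar agreement on 14.2: not wholly obtained. → 35%.
Line C: zinc → 14.3; wire → 14.3.2; clad → 14.3.2.2. Scheduled 24%. No special measure applies. → 24%.
Line D: zinc → 14.3; flat-rolled → 14.3.3; hot-rolled → 14.3.3.2. Scheduled 19%. Lindmar agreement on 14.2: 14.3.3.2 not covered. → 19%.
Sum: 20% + 35% + 24% + 19% = 98%.

98%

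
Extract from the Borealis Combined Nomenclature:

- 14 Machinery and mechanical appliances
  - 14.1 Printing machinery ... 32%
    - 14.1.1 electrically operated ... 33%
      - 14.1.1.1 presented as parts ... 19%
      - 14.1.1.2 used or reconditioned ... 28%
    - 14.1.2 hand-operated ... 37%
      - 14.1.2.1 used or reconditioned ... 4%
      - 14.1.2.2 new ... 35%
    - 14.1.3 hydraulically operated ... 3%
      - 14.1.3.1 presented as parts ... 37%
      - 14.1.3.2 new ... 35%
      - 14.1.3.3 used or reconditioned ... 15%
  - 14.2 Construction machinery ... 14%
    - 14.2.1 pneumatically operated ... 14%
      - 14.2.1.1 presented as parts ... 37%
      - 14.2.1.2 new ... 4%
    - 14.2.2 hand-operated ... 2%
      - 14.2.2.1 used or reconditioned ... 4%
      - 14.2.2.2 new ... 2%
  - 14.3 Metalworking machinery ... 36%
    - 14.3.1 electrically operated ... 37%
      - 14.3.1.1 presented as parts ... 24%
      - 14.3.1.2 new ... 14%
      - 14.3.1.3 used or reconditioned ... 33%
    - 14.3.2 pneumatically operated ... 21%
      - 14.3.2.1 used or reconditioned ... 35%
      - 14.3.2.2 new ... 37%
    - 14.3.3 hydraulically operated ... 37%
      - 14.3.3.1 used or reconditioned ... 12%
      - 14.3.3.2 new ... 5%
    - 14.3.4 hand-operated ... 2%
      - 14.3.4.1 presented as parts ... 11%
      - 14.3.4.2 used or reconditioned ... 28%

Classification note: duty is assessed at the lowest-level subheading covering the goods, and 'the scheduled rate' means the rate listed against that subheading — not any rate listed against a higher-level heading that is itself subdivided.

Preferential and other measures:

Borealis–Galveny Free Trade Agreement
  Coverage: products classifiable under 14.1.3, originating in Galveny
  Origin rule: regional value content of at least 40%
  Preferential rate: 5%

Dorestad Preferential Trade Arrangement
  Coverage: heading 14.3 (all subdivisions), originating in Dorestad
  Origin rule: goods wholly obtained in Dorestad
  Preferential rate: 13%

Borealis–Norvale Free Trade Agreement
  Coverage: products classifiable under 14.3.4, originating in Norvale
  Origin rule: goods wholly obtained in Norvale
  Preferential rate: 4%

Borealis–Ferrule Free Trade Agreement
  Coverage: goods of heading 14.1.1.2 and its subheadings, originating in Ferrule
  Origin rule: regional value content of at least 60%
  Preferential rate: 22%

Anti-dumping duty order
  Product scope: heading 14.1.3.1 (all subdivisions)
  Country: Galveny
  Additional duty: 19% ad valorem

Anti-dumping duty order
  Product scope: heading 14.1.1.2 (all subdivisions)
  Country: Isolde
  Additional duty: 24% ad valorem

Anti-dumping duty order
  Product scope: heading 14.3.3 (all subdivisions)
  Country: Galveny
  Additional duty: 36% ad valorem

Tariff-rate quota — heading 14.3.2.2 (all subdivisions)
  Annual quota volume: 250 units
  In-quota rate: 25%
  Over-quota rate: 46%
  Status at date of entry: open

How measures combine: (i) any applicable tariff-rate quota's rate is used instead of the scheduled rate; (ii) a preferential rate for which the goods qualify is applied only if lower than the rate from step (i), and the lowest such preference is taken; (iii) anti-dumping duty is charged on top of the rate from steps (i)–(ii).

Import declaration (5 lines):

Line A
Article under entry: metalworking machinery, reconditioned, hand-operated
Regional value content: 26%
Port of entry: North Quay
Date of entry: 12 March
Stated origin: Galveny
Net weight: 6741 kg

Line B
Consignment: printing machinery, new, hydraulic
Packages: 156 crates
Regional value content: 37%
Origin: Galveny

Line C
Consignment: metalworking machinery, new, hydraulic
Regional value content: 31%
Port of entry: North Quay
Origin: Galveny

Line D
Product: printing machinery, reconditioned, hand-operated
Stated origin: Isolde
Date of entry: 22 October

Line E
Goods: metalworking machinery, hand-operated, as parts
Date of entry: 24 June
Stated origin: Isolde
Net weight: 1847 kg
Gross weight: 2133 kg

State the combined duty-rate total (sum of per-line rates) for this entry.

Line A: metalworking → 14.3; hand-operated → 14.3.4; reconditioned → 14.3.4.2. Scheduled 28%. Galveny agreement on 14.1.3: 14.3.4.2 not covered. → 28%.
Line B: printing → 14.1; hydraulic → 14.1.3; new → 14.1.3.2. Scheduled 35%. Galveny agreement on 14.1.3: RVC < 40%. → 35%.
Line C: metalworking → 14.3; hydraulic → 14.3.3; new → 14.3.3.2. Scheduled 5%. Galveny agreement on 14.1.3: 14.3.3.2 not covered; anti-dumping (Galveny, 14.3.3): +36%; total 5% + 36% = 41%. → 41%.
Line D: printing → 14.1; hand-operated → 14.1.2; reconditioned → 14.1.2.1. Scheduled 4%. No special measure applies. → 4%.
Line E: metalworking → 14.3; hand-operated → 14.3.4; as parts → 14.3.4.1. Scheduled 11%. No special measure applies. → 11%.
Sum: 28% + 35% + 41% + 4% + 11% = 119%.

119%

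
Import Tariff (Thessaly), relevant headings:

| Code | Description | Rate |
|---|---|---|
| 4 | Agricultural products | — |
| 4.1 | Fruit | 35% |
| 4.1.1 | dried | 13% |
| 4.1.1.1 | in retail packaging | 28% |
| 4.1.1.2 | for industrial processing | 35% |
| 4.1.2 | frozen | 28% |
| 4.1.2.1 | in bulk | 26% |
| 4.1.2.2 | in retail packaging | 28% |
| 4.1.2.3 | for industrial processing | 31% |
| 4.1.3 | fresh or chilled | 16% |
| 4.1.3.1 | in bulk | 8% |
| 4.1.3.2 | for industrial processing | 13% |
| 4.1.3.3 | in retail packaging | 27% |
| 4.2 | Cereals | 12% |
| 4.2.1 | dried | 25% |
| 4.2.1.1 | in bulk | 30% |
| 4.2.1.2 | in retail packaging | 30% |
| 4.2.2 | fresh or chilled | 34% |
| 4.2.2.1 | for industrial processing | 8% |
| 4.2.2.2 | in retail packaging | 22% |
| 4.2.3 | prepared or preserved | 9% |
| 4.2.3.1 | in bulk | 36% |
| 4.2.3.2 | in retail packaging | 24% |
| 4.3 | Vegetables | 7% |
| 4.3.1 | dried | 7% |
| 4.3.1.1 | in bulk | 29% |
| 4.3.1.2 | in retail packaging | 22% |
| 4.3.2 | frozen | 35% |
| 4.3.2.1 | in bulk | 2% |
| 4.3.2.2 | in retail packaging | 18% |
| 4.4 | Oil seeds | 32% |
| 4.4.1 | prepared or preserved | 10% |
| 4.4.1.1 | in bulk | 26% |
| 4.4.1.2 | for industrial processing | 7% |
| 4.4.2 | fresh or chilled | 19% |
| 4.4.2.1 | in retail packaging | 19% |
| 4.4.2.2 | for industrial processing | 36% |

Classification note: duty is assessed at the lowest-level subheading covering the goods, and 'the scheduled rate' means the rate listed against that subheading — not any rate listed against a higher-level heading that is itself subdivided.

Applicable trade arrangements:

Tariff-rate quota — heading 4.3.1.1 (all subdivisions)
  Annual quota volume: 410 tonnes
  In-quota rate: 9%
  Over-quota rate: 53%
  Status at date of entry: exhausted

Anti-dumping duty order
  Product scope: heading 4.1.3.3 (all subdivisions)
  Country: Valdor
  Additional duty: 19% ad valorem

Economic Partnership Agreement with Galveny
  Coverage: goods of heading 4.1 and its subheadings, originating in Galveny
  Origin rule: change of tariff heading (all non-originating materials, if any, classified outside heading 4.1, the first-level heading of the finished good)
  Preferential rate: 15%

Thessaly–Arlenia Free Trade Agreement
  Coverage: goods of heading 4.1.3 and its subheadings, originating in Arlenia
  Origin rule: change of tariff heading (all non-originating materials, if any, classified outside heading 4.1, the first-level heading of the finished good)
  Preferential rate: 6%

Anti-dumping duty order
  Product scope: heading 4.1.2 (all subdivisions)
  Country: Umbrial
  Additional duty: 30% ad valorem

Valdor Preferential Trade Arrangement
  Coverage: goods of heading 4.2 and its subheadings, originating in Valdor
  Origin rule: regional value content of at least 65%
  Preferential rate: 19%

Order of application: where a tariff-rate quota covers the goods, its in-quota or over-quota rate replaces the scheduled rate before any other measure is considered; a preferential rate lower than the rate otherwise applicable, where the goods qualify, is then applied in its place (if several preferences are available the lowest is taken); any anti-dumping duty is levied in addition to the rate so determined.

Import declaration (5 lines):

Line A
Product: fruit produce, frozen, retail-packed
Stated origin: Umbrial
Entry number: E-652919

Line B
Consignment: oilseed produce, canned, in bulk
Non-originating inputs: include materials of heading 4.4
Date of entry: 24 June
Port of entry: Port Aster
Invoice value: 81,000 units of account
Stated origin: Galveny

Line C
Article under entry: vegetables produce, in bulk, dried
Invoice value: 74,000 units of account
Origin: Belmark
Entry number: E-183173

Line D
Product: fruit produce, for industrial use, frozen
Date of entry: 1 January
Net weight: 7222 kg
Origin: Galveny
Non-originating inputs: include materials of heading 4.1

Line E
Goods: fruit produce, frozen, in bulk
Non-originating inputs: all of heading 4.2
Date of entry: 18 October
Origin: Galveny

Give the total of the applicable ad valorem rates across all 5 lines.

Line A: fruit → 4.1; frozen → 4.1.2; retail-packed → 4.1.2.2. Scheduled 28%. anti-dumping (Umbrial, 4.1.2): +30%; total 28% + 30% = 58%. → 58%.
Line B: oilseed → 4.4; canned → 4.4.1; in bulk → 4.4.1.1. Scheduled 26%. Galveny agreement on 4.1: 4.4.1.1 not covered. → 26%.
Line C: vegetables → 4.3; dried → 4.3.1; in bulk → 4.3.1.1. Scheduled 29%. quota on 4.3.1.1 exhausted → over-quota 53%. → 53%.
Line D: fruit → 4.1; frozen → 4.1.2; for industrial use → 4.1.2.3. Scheduled 31%. Galveny agreement on 4.1: CTH not met. → 31%.
Line E: fruit → 4.1; frozen → 4.1.2; in bulk → 4.1.2.1. Scheduled 26%. Galveny agreement on 4.1: CTH met → 15% available; preferential 15%. → 15%.
Sum: 58% + 26% + 53% + 31% + 15% = 183%.

183%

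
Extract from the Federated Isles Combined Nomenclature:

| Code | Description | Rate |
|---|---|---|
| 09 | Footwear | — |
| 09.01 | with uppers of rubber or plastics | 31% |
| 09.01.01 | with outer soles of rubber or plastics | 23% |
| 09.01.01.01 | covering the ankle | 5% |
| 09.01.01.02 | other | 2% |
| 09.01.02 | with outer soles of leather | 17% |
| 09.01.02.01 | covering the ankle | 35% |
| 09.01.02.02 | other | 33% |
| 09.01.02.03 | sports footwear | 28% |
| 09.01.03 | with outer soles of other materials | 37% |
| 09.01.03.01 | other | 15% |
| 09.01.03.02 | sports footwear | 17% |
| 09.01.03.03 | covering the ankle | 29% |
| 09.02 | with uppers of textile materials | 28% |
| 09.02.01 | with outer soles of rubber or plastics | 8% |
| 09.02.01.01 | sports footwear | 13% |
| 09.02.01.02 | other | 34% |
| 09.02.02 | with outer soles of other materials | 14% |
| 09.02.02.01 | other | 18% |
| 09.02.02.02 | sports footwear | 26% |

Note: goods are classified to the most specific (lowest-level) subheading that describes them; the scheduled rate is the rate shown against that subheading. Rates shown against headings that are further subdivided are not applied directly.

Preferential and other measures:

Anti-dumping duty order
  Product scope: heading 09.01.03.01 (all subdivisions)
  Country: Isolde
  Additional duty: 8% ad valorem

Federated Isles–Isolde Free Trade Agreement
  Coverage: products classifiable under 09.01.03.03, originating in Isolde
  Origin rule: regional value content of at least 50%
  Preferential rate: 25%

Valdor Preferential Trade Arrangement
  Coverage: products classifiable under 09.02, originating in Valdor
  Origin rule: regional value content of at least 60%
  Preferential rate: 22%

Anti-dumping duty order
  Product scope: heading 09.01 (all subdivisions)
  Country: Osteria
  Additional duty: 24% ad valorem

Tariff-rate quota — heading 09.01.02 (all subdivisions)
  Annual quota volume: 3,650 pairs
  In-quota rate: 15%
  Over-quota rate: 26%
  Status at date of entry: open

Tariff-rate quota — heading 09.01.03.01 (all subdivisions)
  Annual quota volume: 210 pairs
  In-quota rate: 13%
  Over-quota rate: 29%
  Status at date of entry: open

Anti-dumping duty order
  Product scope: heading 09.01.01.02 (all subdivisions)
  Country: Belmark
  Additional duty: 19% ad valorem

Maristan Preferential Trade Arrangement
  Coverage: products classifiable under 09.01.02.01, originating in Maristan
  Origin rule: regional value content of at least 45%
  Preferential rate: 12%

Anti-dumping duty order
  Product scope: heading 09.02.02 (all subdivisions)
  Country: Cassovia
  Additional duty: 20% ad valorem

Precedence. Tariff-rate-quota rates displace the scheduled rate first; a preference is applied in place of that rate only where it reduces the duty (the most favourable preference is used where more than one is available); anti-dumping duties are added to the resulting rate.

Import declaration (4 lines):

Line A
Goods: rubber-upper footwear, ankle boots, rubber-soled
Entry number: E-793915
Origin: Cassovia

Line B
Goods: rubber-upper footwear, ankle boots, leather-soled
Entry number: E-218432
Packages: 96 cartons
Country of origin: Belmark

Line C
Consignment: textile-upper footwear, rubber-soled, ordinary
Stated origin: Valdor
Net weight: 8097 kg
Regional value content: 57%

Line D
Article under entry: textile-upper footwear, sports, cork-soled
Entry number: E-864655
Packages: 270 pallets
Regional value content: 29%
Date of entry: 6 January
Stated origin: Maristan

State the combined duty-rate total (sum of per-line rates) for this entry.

80%

Line A: rubber-upper → 09.01; rubber-soled → 09.01.01; ankle boots → 09.01.01.01. Scheduled 5%. No special measure applies. → 5%.
Line B: rubber-upper → 09.01; leather-soled → 09.01.02; ankle boots → 09.01.02.01. Scheduled 35%. quota on 09.01.02 open → in-quota 15%. → 15%.
Line C: textile-upper → 09.02; rubber-soled → 09.02.01; ordinary → 09.02.01.02. Scheduled 34%. Valdor agreement on 09.02: RVC < 60%. → 34%.
Line D: textile-upper → 09.02; cork-soled → 09.02.02; sports → 09.02.02.02. Scheduled 26%. Maristan agreement on 09.01.02.01: 09.02.02.02 not covered. → 26%.
Sum: 5% + 15% + 34% + 26% = 80%.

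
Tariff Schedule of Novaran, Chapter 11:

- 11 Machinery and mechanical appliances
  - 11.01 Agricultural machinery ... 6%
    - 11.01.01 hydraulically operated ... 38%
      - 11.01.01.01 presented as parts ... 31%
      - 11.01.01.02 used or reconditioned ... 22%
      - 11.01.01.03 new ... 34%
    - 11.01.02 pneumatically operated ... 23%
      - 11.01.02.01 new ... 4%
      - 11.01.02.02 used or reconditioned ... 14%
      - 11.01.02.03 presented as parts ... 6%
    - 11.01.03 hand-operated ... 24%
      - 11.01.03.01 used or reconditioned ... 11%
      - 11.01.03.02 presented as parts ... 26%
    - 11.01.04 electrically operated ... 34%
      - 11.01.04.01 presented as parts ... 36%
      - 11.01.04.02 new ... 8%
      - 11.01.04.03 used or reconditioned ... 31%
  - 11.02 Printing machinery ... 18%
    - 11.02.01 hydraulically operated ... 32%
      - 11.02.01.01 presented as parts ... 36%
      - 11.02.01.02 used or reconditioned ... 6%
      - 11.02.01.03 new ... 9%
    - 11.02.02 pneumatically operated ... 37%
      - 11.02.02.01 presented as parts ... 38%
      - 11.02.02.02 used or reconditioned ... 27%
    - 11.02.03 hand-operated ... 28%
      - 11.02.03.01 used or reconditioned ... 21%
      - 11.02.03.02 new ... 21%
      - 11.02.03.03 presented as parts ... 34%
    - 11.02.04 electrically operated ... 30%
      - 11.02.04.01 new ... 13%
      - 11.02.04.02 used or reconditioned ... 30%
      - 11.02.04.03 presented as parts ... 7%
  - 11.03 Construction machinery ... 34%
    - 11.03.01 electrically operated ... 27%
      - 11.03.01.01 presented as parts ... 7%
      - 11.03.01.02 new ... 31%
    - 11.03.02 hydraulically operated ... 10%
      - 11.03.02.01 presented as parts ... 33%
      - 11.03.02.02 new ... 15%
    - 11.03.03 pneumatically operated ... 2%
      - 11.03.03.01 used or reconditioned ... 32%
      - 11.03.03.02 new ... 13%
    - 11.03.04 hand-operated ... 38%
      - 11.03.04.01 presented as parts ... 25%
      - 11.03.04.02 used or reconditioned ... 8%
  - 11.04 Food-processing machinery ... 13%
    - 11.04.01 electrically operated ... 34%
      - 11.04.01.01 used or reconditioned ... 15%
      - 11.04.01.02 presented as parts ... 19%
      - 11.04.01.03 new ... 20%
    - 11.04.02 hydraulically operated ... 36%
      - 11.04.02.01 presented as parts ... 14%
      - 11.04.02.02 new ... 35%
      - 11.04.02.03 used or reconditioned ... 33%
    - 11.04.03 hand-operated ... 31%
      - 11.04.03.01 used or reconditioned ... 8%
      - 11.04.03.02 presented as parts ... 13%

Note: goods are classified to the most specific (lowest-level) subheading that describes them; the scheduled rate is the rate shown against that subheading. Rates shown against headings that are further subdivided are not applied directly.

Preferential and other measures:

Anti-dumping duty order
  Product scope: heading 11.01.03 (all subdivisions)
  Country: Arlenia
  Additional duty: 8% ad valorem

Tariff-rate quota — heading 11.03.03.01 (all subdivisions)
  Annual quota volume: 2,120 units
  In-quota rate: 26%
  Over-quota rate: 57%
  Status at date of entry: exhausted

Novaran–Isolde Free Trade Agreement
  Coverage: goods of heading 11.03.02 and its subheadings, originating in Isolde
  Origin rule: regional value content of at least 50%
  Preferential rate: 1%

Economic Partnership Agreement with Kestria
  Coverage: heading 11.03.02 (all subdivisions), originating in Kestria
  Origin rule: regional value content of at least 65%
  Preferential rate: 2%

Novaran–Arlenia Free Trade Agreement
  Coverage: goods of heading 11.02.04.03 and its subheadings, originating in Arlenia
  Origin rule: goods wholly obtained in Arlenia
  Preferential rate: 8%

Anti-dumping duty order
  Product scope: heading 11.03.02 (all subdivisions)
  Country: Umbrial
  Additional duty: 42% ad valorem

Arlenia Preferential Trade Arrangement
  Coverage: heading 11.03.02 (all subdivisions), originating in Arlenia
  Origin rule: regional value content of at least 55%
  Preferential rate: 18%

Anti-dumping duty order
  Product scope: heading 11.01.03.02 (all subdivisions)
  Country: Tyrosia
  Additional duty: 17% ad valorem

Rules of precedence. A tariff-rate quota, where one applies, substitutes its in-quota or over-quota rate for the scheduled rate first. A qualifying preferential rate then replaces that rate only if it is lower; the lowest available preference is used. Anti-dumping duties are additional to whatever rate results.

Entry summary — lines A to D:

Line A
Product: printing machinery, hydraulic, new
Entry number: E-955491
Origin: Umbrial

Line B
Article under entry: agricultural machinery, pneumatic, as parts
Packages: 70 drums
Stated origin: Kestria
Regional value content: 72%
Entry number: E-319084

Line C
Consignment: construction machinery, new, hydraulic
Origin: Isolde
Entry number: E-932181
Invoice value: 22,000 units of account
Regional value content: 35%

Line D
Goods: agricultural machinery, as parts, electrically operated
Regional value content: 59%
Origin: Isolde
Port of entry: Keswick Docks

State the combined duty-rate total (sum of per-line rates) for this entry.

66%

Line A: printing → 11.02; hydraulic → 11.02.01; new → 11.02.01.03. Scheduled 9%. No special measure applies. → 9%.
Line B: agricultural → 11.01; pneumatic → 11.01.02; as parts → 11.01.02.03. Scheduled 6%. Kestria agreement on 11.03.02: 11.01.02.03 not covered. → 6%.
Line C: construction → 11.03; hydraulic → 11.03.02; new → 11.03.02.02. Scheduled 15%. Isolde agreement on 11.03.02: RVC < 50%. → 15%.
Line D: agricultural → 11.01; electrically operated → 11.01.04; as parts → 11.01.04.01. Scheduled 36%. Isolde agreement on 11.03.02: 11.01.04.01 not covered. → 36%.
Sum: 9% + 6% + 15% + 36% = 66%.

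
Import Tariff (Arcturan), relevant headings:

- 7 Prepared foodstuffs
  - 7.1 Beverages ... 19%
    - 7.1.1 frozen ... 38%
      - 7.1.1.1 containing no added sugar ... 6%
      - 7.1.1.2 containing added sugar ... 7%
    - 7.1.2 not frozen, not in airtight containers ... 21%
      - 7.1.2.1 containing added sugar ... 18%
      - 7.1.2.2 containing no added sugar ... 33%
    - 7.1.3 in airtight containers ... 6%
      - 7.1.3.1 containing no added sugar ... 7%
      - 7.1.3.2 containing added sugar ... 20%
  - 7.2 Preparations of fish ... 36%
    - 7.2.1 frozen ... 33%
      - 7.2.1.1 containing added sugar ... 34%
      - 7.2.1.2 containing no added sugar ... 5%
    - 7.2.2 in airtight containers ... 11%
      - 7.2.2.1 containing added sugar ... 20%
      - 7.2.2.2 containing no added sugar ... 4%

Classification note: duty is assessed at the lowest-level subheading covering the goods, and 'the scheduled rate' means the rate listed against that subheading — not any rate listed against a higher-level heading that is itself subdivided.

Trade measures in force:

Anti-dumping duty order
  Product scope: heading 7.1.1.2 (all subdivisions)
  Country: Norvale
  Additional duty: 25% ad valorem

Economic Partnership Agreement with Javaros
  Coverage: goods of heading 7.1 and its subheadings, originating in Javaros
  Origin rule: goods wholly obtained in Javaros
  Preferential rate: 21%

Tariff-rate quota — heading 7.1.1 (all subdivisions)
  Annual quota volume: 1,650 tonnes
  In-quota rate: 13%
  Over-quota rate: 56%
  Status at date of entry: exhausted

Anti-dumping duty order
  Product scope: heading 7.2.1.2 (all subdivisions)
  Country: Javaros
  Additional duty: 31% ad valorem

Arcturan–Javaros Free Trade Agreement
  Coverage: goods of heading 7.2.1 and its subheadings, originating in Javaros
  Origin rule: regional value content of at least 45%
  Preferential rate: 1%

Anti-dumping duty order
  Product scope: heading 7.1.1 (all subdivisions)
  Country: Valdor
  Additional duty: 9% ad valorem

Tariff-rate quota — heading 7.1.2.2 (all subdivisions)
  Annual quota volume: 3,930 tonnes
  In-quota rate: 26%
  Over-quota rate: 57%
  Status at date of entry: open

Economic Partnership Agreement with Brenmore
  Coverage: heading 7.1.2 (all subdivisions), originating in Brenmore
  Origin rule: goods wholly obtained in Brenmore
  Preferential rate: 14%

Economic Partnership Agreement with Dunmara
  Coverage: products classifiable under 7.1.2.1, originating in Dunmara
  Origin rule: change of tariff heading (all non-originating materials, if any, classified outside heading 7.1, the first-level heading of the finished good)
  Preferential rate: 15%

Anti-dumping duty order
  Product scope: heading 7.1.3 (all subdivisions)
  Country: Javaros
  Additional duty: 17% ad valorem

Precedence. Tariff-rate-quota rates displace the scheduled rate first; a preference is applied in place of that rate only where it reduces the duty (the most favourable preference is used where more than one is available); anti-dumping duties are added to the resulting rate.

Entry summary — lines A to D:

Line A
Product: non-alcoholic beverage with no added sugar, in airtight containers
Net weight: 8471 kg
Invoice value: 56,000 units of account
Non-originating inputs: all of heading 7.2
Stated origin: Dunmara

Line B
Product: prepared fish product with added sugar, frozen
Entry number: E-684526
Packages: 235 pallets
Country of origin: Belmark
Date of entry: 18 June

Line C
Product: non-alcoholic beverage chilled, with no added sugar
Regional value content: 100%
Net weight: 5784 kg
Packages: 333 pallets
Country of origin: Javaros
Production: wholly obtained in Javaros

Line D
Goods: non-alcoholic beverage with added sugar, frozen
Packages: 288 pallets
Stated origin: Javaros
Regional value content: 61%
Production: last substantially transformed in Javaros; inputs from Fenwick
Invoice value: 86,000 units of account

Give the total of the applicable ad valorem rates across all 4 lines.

118%

Line A: non-alcoholic beverage → 7.1; in airtight containers → 7.1.3; with no added sugar → 7.1.3.1. Scheduled 7%. Dunmara agreement on 7.1.2.1: 7.1.3.1 not covered. → 7%.
Line B: prepared fish product → 7.2; frozen → 7.2.1; with added sugar → 7.2.1.1. Scheduled 34%. No special measure applies. → 34%.
Line C: non-alcoholic beverage → 7.1; chilled → 7.1.2; with no added sugar → 7.1.2.2. Scheduled 33%. quota on 7.1.2.2 open → in-quota 26%; Javaros agreement on 7.1: wholly obtained → 21% available; Javaros agreement on 7.2.1: 7.1.2.2 not covered; preferential 21%. → 21%.
Line D: non-alcoholic beverage → 7.1; frozen → 7.1.1; with added sugar → 7.1.1.2. Scheduled 7%. quota on 7.1.1 exhausted → over-quota 56%; Javaros agreement on 7.1: not wholly obtained; Javaros agreement on 7.2.1: 7.1.1.2 not covered. → 56%.
Sum: 7% + 34% + 21% + 56% = 118%.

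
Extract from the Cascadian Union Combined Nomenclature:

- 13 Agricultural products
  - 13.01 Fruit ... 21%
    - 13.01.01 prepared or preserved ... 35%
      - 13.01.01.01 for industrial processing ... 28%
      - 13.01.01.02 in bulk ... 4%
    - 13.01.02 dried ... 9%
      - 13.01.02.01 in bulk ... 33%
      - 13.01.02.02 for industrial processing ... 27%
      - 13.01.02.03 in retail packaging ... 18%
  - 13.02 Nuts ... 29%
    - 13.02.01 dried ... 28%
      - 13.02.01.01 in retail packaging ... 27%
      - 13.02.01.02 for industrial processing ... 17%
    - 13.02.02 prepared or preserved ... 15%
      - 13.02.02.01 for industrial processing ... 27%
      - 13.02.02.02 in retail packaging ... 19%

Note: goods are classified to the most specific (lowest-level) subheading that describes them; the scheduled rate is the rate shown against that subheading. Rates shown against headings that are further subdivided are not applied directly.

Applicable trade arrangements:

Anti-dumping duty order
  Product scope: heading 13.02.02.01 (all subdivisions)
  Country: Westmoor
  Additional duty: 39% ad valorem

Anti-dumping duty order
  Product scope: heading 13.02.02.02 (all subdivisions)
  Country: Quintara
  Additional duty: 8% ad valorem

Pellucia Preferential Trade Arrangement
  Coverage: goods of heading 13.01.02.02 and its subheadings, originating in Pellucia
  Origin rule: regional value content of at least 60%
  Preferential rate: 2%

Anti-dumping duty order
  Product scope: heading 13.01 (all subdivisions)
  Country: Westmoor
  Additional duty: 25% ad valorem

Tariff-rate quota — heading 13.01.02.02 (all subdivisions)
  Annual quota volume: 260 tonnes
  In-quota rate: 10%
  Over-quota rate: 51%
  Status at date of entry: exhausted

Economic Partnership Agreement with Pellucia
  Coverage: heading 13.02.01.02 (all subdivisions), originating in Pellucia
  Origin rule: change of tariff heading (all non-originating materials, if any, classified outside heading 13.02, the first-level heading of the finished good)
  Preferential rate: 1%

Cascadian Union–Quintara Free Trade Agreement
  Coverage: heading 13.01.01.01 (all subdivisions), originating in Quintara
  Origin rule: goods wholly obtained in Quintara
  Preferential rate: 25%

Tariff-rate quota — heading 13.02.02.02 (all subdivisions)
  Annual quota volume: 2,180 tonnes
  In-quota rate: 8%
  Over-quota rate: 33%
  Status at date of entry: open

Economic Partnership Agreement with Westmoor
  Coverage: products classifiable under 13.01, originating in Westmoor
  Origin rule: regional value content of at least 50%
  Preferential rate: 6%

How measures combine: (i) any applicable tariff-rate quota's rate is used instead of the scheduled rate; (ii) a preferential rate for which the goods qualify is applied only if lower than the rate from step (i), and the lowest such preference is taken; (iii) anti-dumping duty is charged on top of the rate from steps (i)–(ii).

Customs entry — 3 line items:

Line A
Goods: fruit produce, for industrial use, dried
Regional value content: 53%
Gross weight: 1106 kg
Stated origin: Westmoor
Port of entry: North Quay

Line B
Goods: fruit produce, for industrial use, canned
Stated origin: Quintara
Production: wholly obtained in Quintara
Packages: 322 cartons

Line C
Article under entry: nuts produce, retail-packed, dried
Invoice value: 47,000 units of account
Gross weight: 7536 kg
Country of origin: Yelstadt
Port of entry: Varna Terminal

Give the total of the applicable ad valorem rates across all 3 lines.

83%

Line A: fruit → 13.01; dried → 13.01.02; for industrial use → 13.01.02.02. Scheduled 27%. quota on 13.01.02.02 exhausted → over-quota 51%; Westmoor agreement on 13.01: RVC ≥ 50% → 6% available; preferential 6%; anti-dumping (Westmoor, 13.01): +25%; total 6% + 25% = 31%. → 31%.
Line B: fruit → 13.01; canned → 13.01.01; for industrial use → 13.01.01.01. Scheduled 28%. Quintara agreement on 13.01.01.01: wholly obtained → 25% available; preferential 25%. → 25%.
Line C: nuts → 13.02; dried → 13.02.01; retail-packed → 13.02.01.01. Scheduled 27%. No special measure applies. → 27%.
Sum: 31% + 25% + 27% = 83%.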